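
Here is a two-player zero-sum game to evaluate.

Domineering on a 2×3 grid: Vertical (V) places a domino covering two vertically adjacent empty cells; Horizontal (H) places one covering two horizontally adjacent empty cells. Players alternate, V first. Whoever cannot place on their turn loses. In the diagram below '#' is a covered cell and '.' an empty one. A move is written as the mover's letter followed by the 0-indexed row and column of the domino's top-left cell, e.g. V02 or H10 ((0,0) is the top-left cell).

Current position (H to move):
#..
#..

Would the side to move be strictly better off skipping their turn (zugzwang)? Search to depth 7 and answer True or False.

zugzwang(#../#.., H) = False

[#../#..] H move#1: H01:+1/###/#..*, H11:+1/#../###
[###/#..] end (terminal -1, V#2); searched #../#.. to 7
pass branch (V moves first from the same position):
  | [#../#..] V move#1: V01:+1/##./##.*, V02:+1/#.#/#.#
  | [##./##.] end (terminal -1, H#2); searched #../#.. to 7
H moving scores +1; H passing scores -1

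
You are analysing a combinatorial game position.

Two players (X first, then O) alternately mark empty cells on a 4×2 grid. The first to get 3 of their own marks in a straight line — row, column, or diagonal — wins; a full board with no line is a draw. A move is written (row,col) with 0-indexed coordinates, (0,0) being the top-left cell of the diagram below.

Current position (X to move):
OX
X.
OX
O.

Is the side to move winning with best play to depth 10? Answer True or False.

ply 1, X at OX/X./OX/O. | (1,1)=+1→OX/XX/OX/O.*; (3,1)=+0→OX/X./OX/OX
ply 2: OX/XX/OX/O. is terminal -1 (O); from OX/X./OX/O. depth 10

X winning at [OX/X./OX/O.]: True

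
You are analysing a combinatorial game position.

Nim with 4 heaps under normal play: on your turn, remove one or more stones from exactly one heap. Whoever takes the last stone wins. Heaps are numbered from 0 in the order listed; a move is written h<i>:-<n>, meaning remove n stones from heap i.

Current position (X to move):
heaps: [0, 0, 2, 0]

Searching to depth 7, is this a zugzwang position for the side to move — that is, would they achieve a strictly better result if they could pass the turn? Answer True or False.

p1 X@[(0,0,2,0)]: h2:-1[(0,0,1,0)]-1 h2:-2[(0,0,0,0)]+1*
p2 O@[(0,0,0,0)] terminal -1; root [(0,0,2,0)] d7
if X skipped the turn, O would face:
~ p1 O@[(0,0,2,0)]: h2:-1[(0,0,1,0)]-1 h2:-2[(0,0,0,0)]+1*
~ p2 X@[(0,0,0,0)] terminal -1; root [(0,0,2,0)] d7
compare (X): move=+1 vs pass=-1

zugzwang((0,0,2,0), X) = False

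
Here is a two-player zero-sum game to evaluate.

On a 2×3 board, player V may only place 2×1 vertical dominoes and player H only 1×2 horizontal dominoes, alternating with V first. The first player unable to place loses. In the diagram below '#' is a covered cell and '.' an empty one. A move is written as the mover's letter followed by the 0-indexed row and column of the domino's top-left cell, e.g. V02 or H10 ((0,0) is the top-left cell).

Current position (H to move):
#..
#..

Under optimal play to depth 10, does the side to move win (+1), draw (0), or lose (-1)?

value(#../#.., H) = +1

[#../#..] H move#1: H01:+1/###/#..*, H11:+1/#../###
[###/#..] end (terminal -1, V#2); searched #../#.. to 10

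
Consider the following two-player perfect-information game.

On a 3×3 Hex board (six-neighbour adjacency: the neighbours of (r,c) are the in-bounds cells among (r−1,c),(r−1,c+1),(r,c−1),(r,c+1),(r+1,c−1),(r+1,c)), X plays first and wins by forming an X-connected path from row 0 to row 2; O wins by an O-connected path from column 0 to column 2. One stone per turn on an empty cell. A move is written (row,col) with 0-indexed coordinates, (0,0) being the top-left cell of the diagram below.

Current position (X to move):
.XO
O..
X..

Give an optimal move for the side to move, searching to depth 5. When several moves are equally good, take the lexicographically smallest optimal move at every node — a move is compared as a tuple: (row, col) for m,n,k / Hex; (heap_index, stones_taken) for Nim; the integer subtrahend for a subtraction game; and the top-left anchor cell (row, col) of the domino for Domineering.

X's best at [.XO/O../X..]: (1,1)

p1 X@[.XO/O../X..]: (0,0)[XXO/O../X..]-1 (1,1)[.XO/OX./X..]+1* (1,2)[.XO/O.X/X..]-1 (2,1)[.XO/O../XX.]-1 (2,2)[.XO/O../X.X]-1
p2 O@[.XO/OX./X..] terminal -1; root [.XO/O../X..] d5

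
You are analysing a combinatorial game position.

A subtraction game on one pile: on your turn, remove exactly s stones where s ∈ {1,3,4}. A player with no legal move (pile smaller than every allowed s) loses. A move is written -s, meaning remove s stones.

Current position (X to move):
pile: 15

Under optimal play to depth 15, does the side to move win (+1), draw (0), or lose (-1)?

value(15, X) = +1

p1 X@[15]: -1[14]+1* -3[12]-1 -4[11]-1
p2 O@[14]: -1[13]-1* -3[11]-1 -4[10]-1
p3 X@[13]: -1[12]-1 -3[10]-1 -4[9]+1*
p4 O@[9]: -1[8]-1* -3[6]-1 -4[5]-1
p5 X@[8]: -1[7]+1* -3[5]-1 -4[4]-1
p6 O@[7]: -1[6]-1* -3[4]-1 -4[3]-1
p7 X@[6]: -1[5]-1 -3[3]-1 -4[2]+1*
p8 O@[2]: -1[1]-1*
p9 X@[1]: -1[0]+1*
p10 O@[0] terminal -1; root [15] d15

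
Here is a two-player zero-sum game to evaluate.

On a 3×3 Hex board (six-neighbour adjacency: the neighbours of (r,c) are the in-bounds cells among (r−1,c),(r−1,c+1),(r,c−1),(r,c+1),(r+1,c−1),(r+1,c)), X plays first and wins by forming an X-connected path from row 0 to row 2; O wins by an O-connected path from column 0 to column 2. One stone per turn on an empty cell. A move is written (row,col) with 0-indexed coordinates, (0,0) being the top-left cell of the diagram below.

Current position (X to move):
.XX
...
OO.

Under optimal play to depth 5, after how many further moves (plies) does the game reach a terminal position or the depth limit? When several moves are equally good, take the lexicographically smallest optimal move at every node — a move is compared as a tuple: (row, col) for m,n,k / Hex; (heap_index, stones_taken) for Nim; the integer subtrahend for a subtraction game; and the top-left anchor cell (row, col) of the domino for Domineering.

PV length from [.XX/.../OO.]: 4 plies

[.XX/.../OO.] X move#1: (0,0):-1/XXX/.../OO.*, (1,0):-1/.XX/X../OO., (1,1):-1/.XX/.X./OO., (1,2):-1/.XX/..X/OO., (2,2):-1/.XX/.../OOX
[XXX/.../OO.] O move#2: (1,0):+1/XXX/O../OO.*, (1,1):+1/XXX/.O./OO., (1,2):+1/XXX/..O/OO., (2,2):+1/XXX/.../OOO
[XXX/O../OO.] X move#3: (1,1):-1/XXX/OX./OO.*, (1,2):-1/XXX/O.X/OO., (2,2):-1/XXX/O../OOX
[XXX/OX./OO.] O move#4: (1,2):+1/XXX/OXO/OO.*, (2,2):+1/XXX/OX./OOO
[XXX/OXO/OO.] end (terminal -1, X#5); searched .XX/.../OO. to 5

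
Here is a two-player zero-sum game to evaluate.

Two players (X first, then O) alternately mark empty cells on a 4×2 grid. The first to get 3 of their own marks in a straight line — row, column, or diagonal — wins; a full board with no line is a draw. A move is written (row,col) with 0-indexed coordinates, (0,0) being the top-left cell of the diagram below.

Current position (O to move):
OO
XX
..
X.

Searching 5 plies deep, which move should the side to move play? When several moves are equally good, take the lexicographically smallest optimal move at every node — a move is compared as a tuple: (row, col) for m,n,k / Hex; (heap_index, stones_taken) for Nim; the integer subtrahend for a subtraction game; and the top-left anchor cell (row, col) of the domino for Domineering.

O's best at [OO/XX/../X.]: (2,0)

[OO/XX/../X.] O move#1: (2,0):+0/OO/XX/O./X.*, (2,1):-1/OO/XX/.O/X., (3,1):-1/OO/XX/../XO
[OO/XX/O./X.] X move#2: (2,1):+0/OO/XX/OX/X.*, (3,1):+0/OO/XX/O./XX
[OO/XX/OX/X.] O move#3: (3,1):+0/OO/XX/OX/XO*
[OO/XX/OX/XO] end (terminal +0, X#4); searched OO/XX/../X. to 5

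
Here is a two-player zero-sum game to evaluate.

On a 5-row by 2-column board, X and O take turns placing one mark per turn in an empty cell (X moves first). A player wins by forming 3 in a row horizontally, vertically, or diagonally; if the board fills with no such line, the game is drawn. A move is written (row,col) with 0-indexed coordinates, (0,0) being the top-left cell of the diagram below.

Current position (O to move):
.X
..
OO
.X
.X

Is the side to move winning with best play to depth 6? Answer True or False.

p1 O@[.X/../OO/.X/.X]: (0,0)[OX/../OO/.X/.X]+0 (1,0)[.X/O./OO/.X/.X]+1* (1,1)[.X/.O/OO/.X/.X]+0 (3,0)[.X/../OO/OX/.X]+1 (4,0)[.X/../OO/.X/OX]+0
p2 X@[.X/O./OO/.X/.X]: (0,0)[XX/O./OO/.X/.X]-1* (1,1)[.X/OX/OO/.X/.X]-1 (3,0)[.X/O./OO/XX/.X]-1 (4,0)[.X/O./OO/.X/XX]-1
p3 O@[XX/O./OO/.X/.X]: (1,1)[XX/OO/OO/.X/.X]+0 (3,0)[XX/O./OO/OX/.X]+1* (4,0)[XX/O./OO/.X/OX]+0
p4 X@[XX/O./OO/OX/.X] terminal -1; root [.X/../OO/.X/.X] d6

O winning at [.X/../OO/.X/.X]: True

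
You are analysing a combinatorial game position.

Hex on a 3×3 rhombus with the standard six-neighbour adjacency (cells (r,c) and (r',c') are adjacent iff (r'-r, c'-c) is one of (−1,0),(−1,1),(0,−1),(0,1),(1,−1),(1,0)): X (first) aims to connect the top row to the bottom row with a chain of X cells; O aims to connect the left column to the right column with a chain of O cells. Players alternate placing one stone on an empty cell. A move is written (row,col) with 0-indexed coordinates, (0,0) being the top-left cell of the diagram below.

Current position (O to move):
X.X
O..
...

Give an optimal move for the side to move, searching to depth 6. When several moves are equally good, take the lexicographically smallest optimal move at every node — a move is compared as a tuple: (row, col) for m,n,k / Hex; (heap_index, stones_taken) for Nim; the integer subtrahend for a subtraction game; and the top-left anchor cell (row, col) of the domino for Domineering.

O's best at [X.X/O../...]: (2,1)

[X.X/O../...] O move#1: (0,1):-1/XOX/O../..., (1,1):-1/X.X/OO./..., (1,2):-1/X.X/O.O/..., (2,0):-1/X.X/O../O.., (2,1):+1/X.X/O../.O.*, (2,2):-1/X.X/O../..O
[X.X/O../.O.] X move#2: (0,1):-1/XXX/O../.O.*, (1,1):-1/X.X/OX./.O., (1,2):-1/X.X/O.X/.O., (2,0):-1/X.X/O../XO., (2,2):-1/X.X/O../.OX
[XXX/O../.O.] O move#3: (1,1):+1/XXX/OO./.O.*, (1,2):+1/XXX/O.O/.O., (2,0):+1/XXX/O../OO., (2,2):+1/XXX/O../.OO
[XXX/OO./.O.] X move#4: (1,2):-1/XXX/OOX/.O.*, (2,0):-1/XXX/OO./XO., (2,2):-1/XXX/OO./.OX
[XXX/OOX/.O.] O move#5: (2,0):-1/XXX/OOX/OO., (2,2):+1/XXX/OOX/.OO*
[XXX/OOX/.OO] end (terminal -1, X#6); searched X.X/O../... to 6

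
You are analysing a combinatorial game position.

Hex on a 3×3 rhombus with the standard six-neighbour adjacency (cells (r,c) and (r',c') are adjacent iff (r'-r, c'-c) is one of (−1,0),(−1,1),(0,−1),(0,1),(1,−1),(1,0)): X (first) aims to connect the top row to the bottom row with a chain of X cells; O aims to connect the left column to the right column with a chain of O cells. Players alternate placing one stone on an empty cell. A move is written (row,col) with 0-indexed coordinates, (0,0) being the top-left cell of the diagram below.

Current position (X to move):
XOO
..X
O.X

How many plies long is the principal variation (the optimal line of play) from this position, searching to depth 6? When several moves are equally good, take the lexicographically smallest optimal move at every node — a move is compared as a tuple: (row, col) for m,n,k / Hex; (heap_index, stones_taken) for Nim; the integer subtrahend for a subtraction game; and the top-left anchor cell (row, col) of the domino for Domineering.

PV length from [XOO/..X/O.X]: 2 plies

[XOO/..X/O.X] X move#1: (1,0):-1/XOO/X.X/O.X*, (1,1):-1/XOO/.XX/O.X, (2,1):-1/XOO/..X/OXX
[XOO/X.X/O.X] O move#2: (1,1):+1/XOO/XOX/O.X*, (2,1):-1/XOO/X.X/OOX
[XOO/XOX/O.X] end (terminal -1, X#3); searched XOO/..X/O.X to 6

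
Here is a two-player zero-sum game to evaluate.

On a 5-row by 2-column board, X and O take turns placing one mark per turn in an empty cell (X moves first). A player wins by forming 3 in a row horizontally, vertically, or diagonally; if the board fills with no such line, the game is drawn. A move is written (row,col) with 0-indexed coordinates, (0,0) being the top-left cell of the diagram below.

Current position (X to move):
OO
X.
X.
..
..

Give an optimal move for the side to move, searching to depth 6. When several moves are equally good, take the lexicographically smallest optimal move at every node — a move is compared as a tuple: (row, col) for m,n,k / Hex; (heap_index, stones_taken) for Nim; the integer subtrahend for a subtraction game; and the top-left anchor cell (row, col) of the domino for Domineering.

X's best at [OO/X./X./../..]: (2,1)

ply 1, X at OO/X./X./../.. | (1,1)=+0→OO/XX/X./../..; (2,1)=+1→OO/X./XX/../..*; (3,0)=+1→OO/X./X./X./..; (3,1)=+1→OO/X./X./.X/..; (4,0)=+0→OO/X./X./../X.; (4,1)=+0→OO/X./X./../.X
ply 2, O at OO/X./XX/../.. | (1,1)=-1→OO/XO/XX/../..*; (3,0)=-1→OO/X./XX/O./..; (3,1)=-1→OO/X./XX/.O/..; (4,0)=-1→OO/X./XX/../O.; (4,1)=-1→OO/X./XX/../.O
ply 3, X at OO/XO/XX/../.. | (3,0)=+1→OO/XO/XX/X./..*; (3,1)=+1→OO/XO/XX/.X/..; (4,0)=+0→OO/XO/XX/../X.; (4,1)=+1→OO/XO/XX/../.X
ply 4: OO/XO/XX/X./.. is terminal -1 (O); from OO/X./X./../.. depth 6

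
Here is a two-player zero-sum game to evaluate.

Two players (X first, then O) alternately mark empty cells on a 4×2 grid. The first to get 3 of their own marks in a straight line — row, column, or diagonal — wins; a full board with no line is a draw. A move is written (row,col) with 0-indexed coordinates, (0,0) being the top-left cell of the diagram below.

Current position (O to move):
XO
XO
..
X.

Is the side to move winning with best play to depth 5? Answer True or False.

O winning at [XO/XO/../X.]: True

p1 O@[XO/XO/../X.]: (2,0)[XO/XO/O./X.]+0 (2,1)[XO/XO/.O/X.]+1* (3,1)[XO/XO/../XO]-1
p2 X@[XO/XO/.O/X.] terminal -1; root [XO/XO/../X.] d5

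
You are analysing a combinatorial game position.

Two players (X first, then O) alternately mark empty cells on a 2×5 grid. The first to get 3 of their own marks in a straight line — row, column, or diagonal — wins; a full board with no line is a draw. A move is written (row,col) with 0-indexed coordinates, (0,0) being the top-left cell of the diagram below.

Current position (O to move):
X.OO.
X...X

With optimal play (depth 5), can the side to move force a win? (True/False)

[X.OO./X...X] O move#1: (0,1):+1/XOOO./X...X*, (0,4):+1/X.OOO/X...X, (1,1):+1/X.OO./XO..X, (1,2):+1/X.OO./X.O.X, (1,3):+1/X.OO./X..OX
[XOOO./X...X] end (terminal -1, X#2); searched X.OO./X...X to 5

O winning at [X.OO./X...X]: True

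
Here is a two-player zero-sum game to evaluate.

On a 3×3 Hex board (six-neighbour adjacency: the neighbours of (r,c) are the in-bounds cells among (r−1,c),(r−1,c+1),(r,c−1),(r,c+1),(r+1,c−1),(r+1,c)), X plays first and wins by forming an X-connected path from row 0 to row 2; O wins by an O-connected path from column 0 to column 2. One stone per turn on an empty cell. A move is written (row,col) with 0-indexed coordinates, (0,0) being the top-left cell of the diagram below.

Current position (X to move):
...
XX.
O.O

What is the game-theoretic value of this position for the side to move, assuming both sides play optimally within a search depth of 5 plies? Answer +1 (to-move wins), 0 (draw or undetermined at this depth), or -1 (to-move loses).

value(.../XX./O.O, X) = +1

p1 X@[.../XX./O.O]: (0,0)[X../XX./O.O]-1 (0,1)[.X./XX./O.O]-1 (0,2)[..X/XX./O.O]-1 (1,2)[.../XXX/O.O]-1 (2,1)[.../XX./OXO]+1*
p2 O@[.../XX./OXO]: (0,0)[O../XX./OXO]-1* (0,1)[.O./XX./OXO]-1 (0,2)[..O/XX./OXO]-1 (1,2)[.../XXO/OXO]-1
p3 X@[O../XX./OXO]: (0,1)[OX./XX./OXO]+1* (0,2)[O.X/XX./OXO]+1 (1,2)[O../XXX/OXO]+1
p4 O@[OX./XX./OXO] terminal -1; root [.../XX./O.O] d5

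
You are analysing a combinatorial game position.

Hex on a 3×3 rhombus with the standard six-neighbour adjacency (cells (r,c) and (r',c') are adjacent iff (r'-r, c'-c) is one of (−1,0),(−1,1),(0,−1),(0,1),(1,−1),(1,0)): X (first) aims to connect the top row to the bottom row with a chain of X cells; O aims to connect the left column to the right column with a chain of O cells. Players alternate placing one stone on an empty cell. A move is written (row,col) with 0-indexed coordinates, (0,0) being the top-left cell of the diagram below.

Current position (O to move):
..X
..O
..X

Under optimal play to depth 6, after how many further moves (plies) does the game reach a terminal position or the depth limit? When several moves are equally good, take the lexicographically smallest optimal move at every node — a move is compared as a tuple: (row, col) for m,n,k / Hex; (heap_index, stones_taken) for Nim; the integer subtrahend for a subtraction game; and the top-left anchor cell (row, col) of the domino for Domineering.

PV length from [..X/..O/..X]: 5 plies

[..X/..O/..X] O move#1: (0,0):-1/O.X/..O/..X, (0,1):-1/.OX/..O/..X, (1,0):-1/..X/O.O/..X, (1,1):+1/..X/.OO/..X*, (2,0):+1/..X/..O/O.X, (2,1):-1/..X/..O/.OX
[..X/.OO/..X] X move#2: (0,0):-1/X.X/.OO/..X*, (0,1):-1/.XX/.OO/..X, (1,0):-1/..X/XOO/..X, (2,0):-1/..X/.OO/X.X, (2,1):-1/..X/.OO/.XX
[X.X/.OO/..X] O move#3: (0,1):+1/XOX/.OO/..X*, (1,0):+1/X.X/OOO/..X, (2,0):+1/X.X/.OO/O.X, (2,1):+1/X.X/.OO/.OX
[XOX/.OO/..X] X move#4: (1,0):-1/XOX/XOO/..X*, (2,0):-1/XOX/.OO/X.X, (2,1):-1/XOX/.OO/.XX
[XOX/XOO/..X] O move#5: (2,0):+1/XOX/XOO/O.X*, (2,1):-1/XOX/XOO/.OX
[XOX/XOO/O.X] end (terminal -1, X#6); searched ..X/..O/..X to 6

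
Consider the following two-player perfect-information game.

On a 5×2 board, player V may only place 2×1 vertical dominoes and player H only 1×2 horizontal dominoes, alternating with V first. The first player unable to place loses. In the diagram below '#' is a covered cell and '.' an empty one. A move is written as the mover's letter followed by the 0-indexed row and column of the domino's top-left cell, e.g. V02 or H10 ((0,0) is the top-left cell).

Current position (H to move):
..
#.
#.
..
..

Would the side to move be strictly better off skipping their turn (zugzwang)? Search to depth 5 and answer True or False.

zugzwang(../#./#./../.., H) = False

[../#./#./../..] H move#1: H00:-1/##/#./#./../.., H30:+1/../#./#./##/..*, H40:+1/../#./#./../##
[../#./#./##/..] V move#2: V01:-1/.#/##/#./##/..*, V11:-1/../##/##/##/..
[.#/##/#./##/..] H move#3: H40:+1/.#/##/#./##/##*
[.#/##/#./##/##] end (terminal -1, V#4); searched ../#./#./../.. to 5
if H skipped the turn, V would face:
~ [../#./#./../..] V move#1: V01:-1/.#/##/#./../.., V11:-1/../##/##/../.., V21:+1/../#./##/.#/..*, V30:+1/../#./#./#./#., V31:+1/../#./#./.#/.#
~ [../#./##/.#/..] H move#2: H00:-1/##/#./##/.#/..*, H40:-1/../#./##/.#/##
~ [##/#./##/.#/..] V move#3: V30:+1/##/#./##/##/#.*
~ [##/#./##/##/#.] end (terminal -1, H#4); searched ../#./#./../.. to 5
compare (H): move=+1 vs pass=-1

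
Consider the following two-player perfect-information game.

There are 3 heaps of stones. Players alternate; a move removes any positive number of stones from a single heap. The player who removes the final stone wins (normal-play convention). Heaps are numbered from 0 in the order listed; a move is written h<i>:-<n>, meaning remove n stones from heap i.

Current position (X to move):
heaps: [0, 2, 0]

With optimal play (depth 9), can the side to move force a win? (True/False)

ply 1, X at (0,2,0) | h1:-1=-1→(0,1,0); h1:-2=+1→(0,0,0)*
ply 2: (0,0,0) is terminal -1 (O); from (0,2,0) depth 9

X winning at [(0,2,0)]: True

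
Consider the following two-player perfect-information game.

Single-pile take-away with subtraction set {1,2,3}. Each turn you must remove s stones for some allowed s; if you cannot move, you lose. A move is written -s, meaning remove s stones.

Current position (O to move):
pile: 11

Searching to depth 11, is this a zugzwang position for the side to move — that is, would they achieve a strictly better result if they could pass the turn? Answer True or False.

zugzwang(11, O) = False

ply 1, O at 11 | -1=-1→10; -2=-1→9; -3=+1→8*
ply 2, X at 8 | -1=-1→7*; -2=-1→6; -3=-1→5
ply 3, O at 7 | -1=-1→6; -2=-1→5; -3=+1→4*
ply 4, X at 4 | -1=-1→3*; -2=-1→2; -3=-1→1
ply 5, O at 3 | -1=-1→2; -2=-1→1; -3=+1→0*
ply 6: 0 is terminal -1 (X); from 11 depth 11
pass branch (X moves first from the same position):
  | ply 1, X at 11 | -1=-1→10; -2=-1→9; -3=+1→8*
  | ply 2, O at 8 | -1=-1→7*; -2=-1→6; -3=-1→5
  | ply 3, X at 7 | -1=-1→6; -2=-1→5; -3=+1→4*
  | ply 4, O at 4 | -1=-1→3*; -2=-1→2; -3=-1→1
  | ply 5, X at 3 | -1=-1→2; -2=-1→1; -3=+1→0*
  | ply 6: 0 is terminal -1 (O); from 11 depth 11
O moving scores +1; O passing scores -1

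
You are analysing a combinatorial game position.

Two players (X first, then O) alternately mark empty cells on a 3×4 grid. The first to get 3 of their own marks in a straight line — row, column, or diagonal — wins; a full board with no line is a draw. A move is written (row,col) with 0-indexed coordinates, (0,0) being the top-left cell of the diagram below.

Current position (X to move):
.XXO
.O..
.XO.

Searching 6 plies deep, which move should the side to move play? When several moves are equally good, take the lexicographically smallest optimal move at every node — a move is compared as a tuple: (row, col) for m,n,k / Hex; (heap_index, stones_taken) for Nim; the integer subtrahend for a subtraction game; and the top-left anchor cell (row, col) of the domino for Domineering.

X's best at [.XXO/.O../.XO.]: (0,0)

[.XXO/.O../.XO.] X move#1: (0,0):+1/XXXO/.O../.XO.*, (1,0):-1/.XXO/XO../.XO., (1,2):-1/.XXO/.OX./.XO., (1,3):-1/.XXO/.O.X/.XO., (2,0):-1/.XXO/.O../XXO., (2,3):-1/.XXO/.O../.XOX
[XXXO/.O../.XO.] end (terminal -1, O#2); searched .XXO/.O../.XO. to 6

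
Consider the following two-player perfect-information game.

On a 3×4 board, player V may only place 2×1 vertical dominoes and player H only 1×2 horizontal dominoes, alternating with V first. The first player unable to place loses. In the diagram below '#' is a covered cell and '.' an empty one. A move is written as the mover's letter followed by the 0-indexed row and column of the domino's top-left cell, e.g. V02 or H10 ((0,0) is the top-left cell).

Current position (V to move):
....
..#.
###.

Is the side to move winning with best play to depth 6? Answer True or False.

V winning at [..../..#./###.]: True

[..../..#./###.] V move#1: V00:+1/#.../#.#./###.*, V01:+1/.#../.##./###., V03:-1/...#/..##/###., V13:-1/..../..##/####
[#.../#.#./###.] H move#2: H01:-1/###./#.#./###.*, H02:-1/#.##/#.#./###.
[###./#.#./###.] V move#3: V03:+1/####/#.##/###.*, V13:+1/###./#.##/####
[####/#.##/###.] end (terminal -1, H#4); searched ..../..#./###. to 6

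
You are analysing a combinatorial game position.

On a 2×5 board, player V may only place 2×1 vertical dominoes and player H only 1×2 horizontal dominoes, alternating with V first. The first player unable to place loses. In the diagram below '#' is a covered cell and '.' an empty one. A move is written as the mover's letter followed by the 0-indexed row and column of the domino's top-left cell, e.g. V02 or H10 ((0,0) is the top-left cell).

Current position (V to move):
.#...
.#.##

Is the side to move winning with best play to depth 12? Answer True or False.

ply 1, V at .#.../.#.## | V00=-1→##.../##.##; V02=+1→.##../.####*
ply 2, H at .##../.#### | H03=-1→.####/.####*
ply 3, V at .####/.#### | V00=+1→#####/#####*
ply 4: #####/##### is terminal -1 (H); from .#.../.#.## depth 12

V winning at [.#.../.#.##]: True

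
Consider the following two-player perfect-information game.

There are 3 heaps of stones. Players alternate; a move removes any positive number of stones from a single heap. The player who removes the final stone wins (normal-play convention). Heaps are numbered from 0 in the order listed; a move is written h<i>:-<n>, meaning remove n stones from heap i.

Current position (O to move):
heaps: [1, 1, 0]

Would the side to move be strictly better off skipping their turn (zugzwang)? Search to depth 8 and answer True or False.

ply 1, O at (1,1,0) | h0:-1=-1→(0,1,0)*; h1:-1=-1→(1,0,0)
ply 2, X at (0,1,0) | h1:-1=+1→(0,0,0)*
ply 3: (0,0,0) is terminal -1 (O); from (1,1,0) depth 8
if O skipped the turn, X would face:
~ ply 1, X at (1,1,0) | h0:-1=-1→(0,1,0)*; h1:-1=-1→(1,0,0)
~ ply 2, O at (0,1,0) | h1:-1=+1→(0,0,0)*
~ ply 3: (0,0,0) is terminal -1 (X); from (1,1,0) depth 8
compare (O): move=-1 vs pass=+1

zugzwang((1,1,0), O) = True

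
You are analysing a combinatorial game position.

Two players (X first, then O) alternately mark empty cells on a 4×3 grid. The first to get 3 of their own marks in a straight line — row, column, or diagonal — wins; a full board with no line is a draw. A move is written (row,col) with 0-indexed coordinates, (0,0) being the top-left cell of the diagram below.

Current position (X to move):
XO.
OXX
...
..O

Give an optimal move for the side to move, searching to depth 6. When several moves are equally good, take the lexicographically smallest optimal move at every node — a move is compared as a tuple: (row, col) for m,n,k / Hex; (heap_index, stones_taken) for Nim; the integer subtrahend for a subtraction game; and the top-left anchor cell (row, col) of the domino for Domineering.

p1 X@[XO./OXX/.../..O]: (0,2)[XOX/OXX/.../..O]-1 (2,0)[XO./OXX/X../..O]-1 (2,1)[XO./OXX/.X./..O]+1* (2,2)[XO./OXX/..X/..O]+1 (3,0)[XO./OXX/.../X.O]-1 (3,1)[XO./OXX/.../.XO]-1
p2 O@[XO./OXX/.X./..O]: (0,2)[XOO/OXX/.X./..O]-1* (2,0)[XO./OXX/OX./..O]-1 (2,2)[XO./OXX/.XO/..O]-1 (3,0)[XO./OXX/.X./O.O]-1 (3,1)[XO./OXX/.X./.OO]-1
p3 X@[XOO/OXX/.X./..O]: (2,0)[XOO/OXX/XX./..O]+1* (2,2)[XOO/OXX/.XX/..O]+1 (3,0)[XOO/OXX/.X./X.O]+1 (3,1)[XOO/OXX/.X./.XO]+1
p4 O@[XOO/OXX/XX./..O]: (2,2)[XOO/OXX/XXO/..O]-1* (3,0)[XOO/OXX/XX./O.O]-1 (3,1)[XOO/OXX/XX./.OO]-1
p5 X@[XOO/OXX/XXO/..O]: (3,0)[XOO/OXX/XXO/X.O]+1* (3,1)[XOO/OXX/XXO/.XO]+1
p6 O@[XOO/OXX/XXO/X.O] terminal -1; root [XO./OXX/.../..O] d6

X's best at [XO./OXX/.../..O]: (2,1)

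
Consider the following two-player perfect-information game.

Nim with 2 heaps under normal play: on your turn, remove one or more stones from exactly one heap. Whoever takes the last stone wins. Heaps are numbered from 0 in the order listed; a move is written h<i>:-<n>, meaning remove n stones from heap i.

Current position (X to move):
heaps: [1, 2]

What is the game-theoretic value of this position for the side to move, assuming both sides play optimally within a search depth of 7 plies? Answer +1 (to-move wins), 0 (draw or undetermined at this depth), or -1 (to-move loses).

[(1,2)] X move#1: h0:-1:-1/(0,2), h1:-1:+1/(1,1)*, h1:-2:-1/(1,0)
[(1,1)] O move#2: h0:-1:-1/(0,1)*, h1:-1:-1/(1,0)
[(0,1)] X move#3: h1:-1:+1/(0,0)*
[(0,0)] end (terminal -1, O#4); searched (1,2) to 7

value((1,2), X) = +1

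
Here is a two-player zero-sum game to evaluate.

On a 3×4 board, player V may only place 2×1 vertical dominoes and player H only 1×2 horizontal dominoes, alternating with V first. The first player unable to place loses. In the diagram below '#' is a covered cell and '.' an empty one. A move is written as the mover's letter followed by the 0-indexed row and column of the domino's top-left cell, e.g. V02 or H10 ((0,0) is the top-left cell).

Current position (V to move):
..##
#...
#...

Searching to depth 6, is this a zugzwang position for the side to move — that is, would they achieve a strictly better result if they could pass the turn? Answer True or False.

p1 V@[..##/#.../#...]: V01[.###/##../#...]-1 V11[..##/##../##..]-1 V12[..##/#.#./#.#.]+1* V13[..##/#..#/#..#]-1
p2 H@[..##/#.#./#.#.]: H00[####/#.#./#.#.]-1*
p3 V@[####/#.#./#.#.]: V11[####/###./###.]+1* V13[####/#.##/#.##]+1
p4 H@[####/###./###.] terminal -1; root [..##/#.../#...] d6
if V skipped the turn, H would face:
~ p1 H@[..##/#.../#...]: H00[####/#.../#...]-1 H11[..##/###./#...]+1* H12[..##/#.##/#...]+1 H21[..##/#.../###.]+1 H22[..##/#.../#.##]+1
~ p2 V@[..##/###./#...]: V13[..##/####/#..#]-1*
~ p3 H@[..##/####/#..#]: H00[####/####/#..#]+1* H21[..##/####/####]+1
~ p4 V@[####/####/#..#] terminal -1; root [..##/#.../#...] d6
compare (V): move=+1 vs pass=-1

zugzwang(..##/#.../#..., V) = False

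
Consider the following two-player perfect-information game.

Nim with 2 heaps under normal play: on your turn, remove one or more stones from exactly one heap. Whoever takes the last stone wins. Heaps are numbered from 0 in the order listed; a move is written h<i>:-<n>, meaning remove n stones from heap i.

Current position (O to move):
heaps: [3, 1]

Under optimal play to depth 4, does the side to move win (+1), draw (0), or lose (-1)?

ply 1, O at (3,1) | h0:-1=-1→(2,1); h0:-2=+1→(1,1)*; h0:-3=-1→(0,1); h1:-1=-1→(3,0)
ply 2, X at (1,1) | h0:-1=-1→(0,1)*; h1:-1=-1→(1,0)
ply 3, O at (0,1) | h1:-1=+1→(0,0)*
ply 4: (0,0) is terminal -1 (X); from (3,1) depth 4

value((3,1), O) = +1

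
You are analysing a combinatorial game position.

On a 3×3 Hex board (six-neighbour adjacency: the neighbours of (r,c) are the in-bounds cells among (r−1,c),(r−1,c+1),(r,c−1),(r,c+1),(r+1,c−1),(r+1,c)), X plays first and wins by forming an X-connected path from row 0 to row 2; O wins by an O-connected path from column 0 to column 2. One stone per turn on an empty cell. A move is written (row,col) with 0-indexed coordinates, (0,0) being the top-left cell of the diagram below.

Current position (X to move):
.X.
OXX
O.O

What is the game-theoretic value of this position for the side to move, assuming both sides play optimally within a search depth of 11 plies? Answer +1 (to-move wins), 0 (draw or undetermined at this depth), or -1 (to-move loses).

[.X./OXX/O.O] X move#1: (0,0):-1/XX./OXX/O.O, (0,2):-1/.XX/OXX/O.O, (2,1):+1/.X./OXX/OXO*
[.X./OXX/OXO] end (terminal -1, O#2); searched .X./OXX/O.O to 11

value(.X./OXX/O.O, X) = +1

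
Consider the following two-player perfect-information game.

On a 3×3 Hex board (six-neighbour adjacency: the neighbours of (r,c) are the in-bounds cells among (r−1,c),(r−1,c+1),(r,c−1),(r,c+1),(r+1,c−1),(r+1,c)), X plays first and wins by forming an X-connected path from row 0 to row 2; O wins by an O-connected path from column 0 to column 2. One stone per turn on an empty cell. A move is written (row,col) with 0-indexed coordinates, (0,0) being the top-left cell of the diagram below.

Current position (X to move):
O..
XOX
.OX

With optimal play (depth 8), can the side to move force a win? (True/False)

X winning at [O../XOX/.OX]: True

ply 1, X at O../XOX/.OX | (0,1)=+1→OX./XOX/.OX*; (0,2)=+1→O.X/XOX/.OX; (2,0)=+1→O../XOX/XOX
ply 2, O at OX./XOX/.OX | (0,2)=-1→OXO/XOX/.OX*; (2,0)=-1→OX./XOX/OOX
ply 3, X at OXO/XOX/.OX | (2,0)=+1→OXO/XOX/XOX*
ply 4: OXO/XOX/XOX is terminal -1 (O); from O../XOX/.OX depth 8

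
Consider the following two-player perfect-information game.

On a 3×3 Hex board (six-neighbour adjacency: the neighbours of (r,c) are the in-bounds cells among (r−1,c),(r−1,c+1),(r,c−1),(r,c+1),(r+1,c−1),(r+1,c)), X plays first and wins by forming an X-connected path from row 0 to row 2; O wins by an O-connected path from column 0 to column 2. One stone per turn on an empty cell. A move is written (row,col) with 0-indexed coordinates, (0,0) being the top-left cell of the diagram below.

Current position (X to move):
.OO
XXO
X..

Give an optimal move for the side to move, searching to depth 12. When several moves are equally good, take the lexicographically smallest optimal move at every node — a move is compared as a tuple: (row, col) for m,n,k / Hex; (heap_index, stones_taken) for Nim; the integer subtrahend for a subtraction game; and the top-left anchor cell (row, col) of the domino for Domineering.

X's best at [.OO/XXO/X..]: (0,0)

p1 X@[.OO/XXO/X..]: (0,0)[XOO/XXO/X..]+1* (2,1)[.OO/XXO/XX.]-1 (2,2)[.OO/XXO/X.X]-1
p2 O@[XOO/XXO/X..] terminal -1; root [.OO/XXO/X..] d12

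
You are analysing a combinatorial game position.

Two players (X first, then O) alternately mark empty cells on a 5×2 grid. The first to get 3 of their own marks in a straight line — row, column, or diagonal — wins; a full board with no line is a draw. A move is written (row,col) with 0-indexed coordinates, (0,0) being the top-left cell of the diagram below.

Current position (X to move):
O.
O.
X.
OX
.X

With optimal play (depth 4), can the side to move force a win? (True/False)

X winning at [O./O./X./OX/.X]: True

p1 X@[O./O./X./OX/.X]: (0,1)[OX/O./X./OX/.X]+0 (1,1)[O./OX/X./OX/.X]+0 (2,1)[O./O./XX/OX/.X]+1* (4,0)[O./O./X./OX/XX]+0
p2 O@[O./O./XX/OX/.X] terminal -1; root [O./O./X./OX/.X] d4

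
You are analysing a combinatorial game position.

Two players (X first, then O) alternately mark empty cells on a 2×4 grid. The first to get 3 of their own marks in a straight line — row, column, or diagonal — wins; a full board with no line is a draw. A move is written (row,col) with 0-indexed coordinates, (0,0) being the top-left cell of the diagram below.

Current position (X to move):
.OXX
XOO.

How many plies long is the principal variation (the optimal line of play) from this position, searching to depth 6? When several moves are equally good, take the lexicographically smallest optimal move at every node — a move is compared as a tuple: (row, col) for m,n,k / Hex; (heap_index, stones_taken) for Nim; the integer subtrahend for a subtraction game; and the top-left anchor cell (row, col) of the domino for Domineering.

[.OXX/XOO.] X move#1: (0,0):-1/XOXX/XOO., (1,3):+0/.OXX/XOOX*
[.OXX/XOOX] O move#2: (0,0):+0/OOXX/XOOX*
[OOXX/XOOX] end (terminal +0, X#3); searched .OXX/XOO. to 6

PV length from [.OXX/XOO.]: 2 plies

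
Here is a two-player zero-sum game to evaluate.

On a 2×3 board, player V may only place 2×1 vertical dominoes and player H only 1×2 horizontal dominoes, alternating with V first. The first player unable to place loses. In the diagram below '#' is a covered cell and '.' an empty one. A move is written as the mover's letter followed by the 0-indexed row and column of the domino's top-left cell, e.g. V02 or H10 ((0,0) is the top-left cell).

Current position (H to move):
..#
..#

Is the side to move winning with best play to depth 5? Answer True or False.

[..#/..#] H move#1: H00:+1/###/..#*, H10:+1/..#/###
[###/..#] end (terminal -1, V#2); searched ..#/..# to 5

H winning at [..#/..#]: True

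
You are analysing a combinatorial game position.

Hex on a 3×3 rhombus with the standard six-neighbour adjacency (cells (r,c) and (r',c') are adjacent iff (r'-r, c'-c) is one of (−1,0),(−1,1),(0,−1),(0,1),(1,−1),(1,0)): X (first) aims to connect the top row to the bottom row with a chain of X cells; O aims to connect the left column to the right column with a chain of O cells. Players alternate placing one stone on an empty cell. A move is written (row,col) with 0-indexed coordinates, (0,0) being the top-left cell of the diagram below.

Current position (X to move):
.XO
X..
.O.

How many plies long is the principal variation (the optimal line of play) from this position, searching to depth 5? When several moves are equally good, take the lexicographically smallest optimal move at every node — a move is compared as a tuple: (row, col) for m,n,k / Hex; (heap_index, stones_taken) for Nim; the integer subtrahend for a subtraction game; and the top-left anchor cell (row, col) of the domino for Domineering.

[.XO/X../.O.] X move#1: (0,0):-1/XXO/X../.O., (1,1):-1/.XO/XX./.O., (1,2):-1/.XO/X.X/.O., (2,0):+1/.XO/X../XO.*, (2,2):-1/.XO/X../.OX
[.XO/X../XO.] end (terminal -1, O#2); searched .XO/X../.O. to 5

PV length from [.XO/X../.O.]: 1 ply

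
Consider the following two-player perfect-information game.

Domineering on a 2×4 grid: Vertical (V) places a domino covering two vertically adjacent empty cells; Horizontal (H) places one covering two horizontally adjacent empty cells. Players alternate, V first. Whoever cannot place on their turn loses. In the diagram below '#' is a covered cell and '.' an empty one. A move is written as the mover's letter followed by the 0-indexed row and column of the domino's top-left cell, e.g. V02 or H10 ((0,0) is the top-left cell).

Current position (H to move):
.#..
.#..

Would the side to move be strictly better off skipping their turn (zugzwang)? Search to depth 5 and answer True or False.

zugzwang(.#../.#.., H) = False

ply 1, H at .#../.#.. | H02=+1→.###/.#..*; H12=+1→.#../.###
ply 2, V at .###/.#.. | V00=-1→####/##..*
ply 3, H at ####/##.. | H12=+1→####/####*
ply 4: ####/#### is terminal -1 (V); from .#../.#.. depth 5
pass branch (V moves first from the same position):
  | ply 1, V at .#../.#.. | V00=-1→##../##..; V02=+1→.##./.##.*; V03=+1→.#.#/.#.#
  | ply 2: .##./.##. is terminal -1 (H); from .#../.#.. depth 5
H moving scores +1; H passing scores -1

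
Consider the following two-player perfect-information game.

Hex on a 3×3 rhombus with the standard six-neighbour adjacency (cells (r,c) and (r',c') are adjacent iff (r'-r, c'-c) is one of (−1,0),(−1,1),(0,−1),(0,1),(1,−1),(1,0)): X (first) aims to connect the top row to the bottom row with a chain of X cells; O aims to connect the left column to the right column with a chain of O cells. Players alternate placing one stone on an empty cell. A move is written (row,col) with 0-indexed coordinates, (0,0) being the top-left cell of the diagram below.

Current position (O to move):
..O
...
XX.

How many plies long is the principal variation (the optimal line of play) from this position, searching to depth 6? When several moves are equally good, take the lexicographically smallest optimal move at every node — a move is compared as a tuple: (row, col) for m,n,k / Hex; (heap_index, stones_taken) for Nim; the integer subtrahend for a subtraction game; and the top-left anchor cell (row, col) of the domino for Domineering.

p1 O@[..O/.../XX.]: (0,0)[O.O/.../XX.]-1 (0,1)[.OO/.../XX.]+1* (1,0)[..O/O../XX.]+1 (1,1)[..O/.O./XX.]-1 (1,2)[..O/..O/XX.]-1 (2,2)[..O/.../XXO]-1
p2 X@[.OO/.../XX.]: (0,0)[XOO/.../XX.]-1* (1,0)[.OO/X../XX.]-1 (1,1)[.OO/.X./XX.]-1 (1,2)[.OO/..X/XX.]-1 (2,2)[.OO/.../XXX]-1
p3 O@[XOO/.../XX.]: (1,0)[XOO/O../XX.]+1* (1,1)[XOO/.O./XX.]-1 (1,2)[XOO/..O/XX.]-1 (2,2)[XOO/.../XXO]-1
p4 X@[XOO/O../XX.] terminal -1; root [..O/.../XX.] d6

PV length from [..O/.../XX.]: 3 plies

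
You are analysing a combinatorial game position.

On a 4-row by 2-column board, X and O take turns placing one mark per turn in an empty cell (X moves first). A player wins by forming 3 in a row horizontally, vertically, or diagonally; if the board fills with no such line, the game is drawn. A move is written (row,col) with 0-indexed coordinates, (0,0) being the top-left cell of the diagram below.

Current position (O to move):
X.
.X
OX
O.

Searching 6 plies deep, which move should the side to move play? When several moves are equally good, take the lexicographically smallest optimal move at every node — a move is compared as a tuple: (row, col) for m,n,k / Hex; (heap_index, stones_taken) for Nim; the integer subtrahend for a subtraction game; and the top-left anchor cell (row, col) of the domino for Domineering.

O's best at [X./.X/OX/O.]: (1,0)

p1 O@[X./.X/OX/O.]: (0,1)[XO/.X/OX/O.]-1 (1,0)[X./OX/OX/O.]+1* (3,1)[X./.X/OX/OO]-1
p2 X@[X./OX/OX/O.] terminal -1; root [X./.X/OX/O.] d6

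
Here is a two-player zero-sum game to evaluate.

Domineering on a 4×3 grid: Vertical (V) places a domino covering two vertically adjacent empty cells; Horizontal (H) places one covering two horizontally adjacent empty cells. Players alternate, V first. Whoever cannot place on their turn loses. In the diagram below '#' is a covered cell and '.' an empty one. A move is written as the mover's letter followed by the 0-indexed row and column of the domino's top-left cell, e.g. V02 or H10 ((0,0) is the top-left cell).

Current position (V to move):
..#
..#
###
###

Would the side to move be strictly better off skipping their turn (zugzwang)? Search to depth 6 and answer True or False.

p1 V@[..#/..#/###/###]: V00[#.#/#.#/###/###]+1* V01[.##/.##/###/###]+1
p2 H@[#.#/#.#/###/###] terminal -1; root [..#/..#/###/###] d6
if V skipped the turn, H would face:
~ p1 H@[..#/..#/###/###]: H00[###/..#/###/###]+1* H10[..#/###/###/###]+1
~ p2 V@[###/..#/###/###] terminal -1; root [..#/..#/###/###] d6
compare (V): move=+1 vs pass=-1

zugzwang(..#/..#/###/###, V) = False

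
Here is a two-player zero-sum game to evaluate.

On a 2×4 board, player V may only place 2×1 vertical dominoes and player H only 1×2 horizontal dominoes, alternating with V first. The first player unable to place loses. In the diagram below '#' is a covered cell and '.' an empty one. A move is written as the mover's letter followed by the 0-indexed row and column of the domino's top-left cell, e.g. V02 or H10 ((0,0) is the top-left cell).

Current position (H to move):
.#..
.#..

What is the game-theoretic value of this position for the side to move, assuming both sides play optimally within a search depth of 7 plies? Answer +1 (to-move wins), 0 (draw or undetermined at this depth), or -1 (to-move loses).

value(.#../.#.., H) = +1

[.#../.#..] H move#1: H02:+1/.###/.#..*, H12:+1/.#../.###
[.###/.#..] V move#2: V00:-1/####/##..*
[####/##..] H move#3: H12:+1/####/####*
[####/####] end (terminal -1, V#4); searched .#../.#.. to 7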